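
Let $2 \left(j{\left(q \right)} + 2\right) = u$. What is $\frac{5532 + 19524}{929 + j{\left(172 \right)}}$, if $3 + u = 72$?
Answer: $\frac{16704}{641} \approx 26.059$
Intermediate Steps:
$u = 69$ ($u = -3 + 72 = 69$)
$j{\left(q \right)} = \frac{65}{2}$ ($j{\left(q \right)} = -2 + \frac{1}{2} \cdot 69 = -2 + \frac{69}{2} = \frac{65}{2}$)
$\frac{5532 + 19524}{929 + j{\left(172 \right)}} = \frac{5532 + 19524}{929 + \frac{65}{2}} = \frac{25056}{\frac{1923}{2}} = 25056 \cdot \frac{2}{1923} = \frac{16704}{641}$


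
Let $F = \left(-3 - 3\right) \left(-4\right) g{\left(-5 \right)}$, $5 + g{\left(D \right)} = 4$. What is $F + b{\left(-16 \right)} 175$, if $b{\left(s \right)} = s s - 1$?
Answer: $44601$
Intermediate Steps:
$g{\left(D \right)} = -1$ ($g{\left(D \right)} = -5 + 4 = -1$)
$b{\left(s \right)} = -1 + s^{2}$ ($b{\left(s \right)} = s^{2} - 1 = -1 + s^{2}$)
$F = -24$ ($F = \left(-3 - 3\right) \left(-4\right) \left(-1\right) = \left(-6\right) \left(-4\right) \left(-1\right) = 24 \left(-1\right) = -24$)
$F + b{\left(-16 \right)} 175 = -24 + \left(-1 + \left(-16\right)^{2}\right) 175 = -24 + \left(-1 + 256\right) 175 = -24 + 255 \cdot 175 = -24 + 44625 = 44601$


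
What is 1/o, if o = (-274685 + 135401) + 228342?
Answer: 1/89058 ≈ 1.1229e-5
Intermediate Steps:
o = 89058 (o = -139284 + 228342 = 89058)
1/o = 1/89058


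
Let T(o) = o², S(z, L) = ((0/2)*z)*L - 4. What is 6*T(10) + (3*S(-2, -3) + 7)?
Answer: 595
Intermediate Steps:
S(z, L) = -4 (S(z, L) = ((0*(½))*z)*L - 4 = (0*z)*L - 4 = 0*L - 4 = 0 - 4 = -4)
6*T(10) + (3*S(-2, -3) + 7) = 6*10² + (3*(-4) + 7) = 6*100 + (-12 + 7) = 600 - 5 = 595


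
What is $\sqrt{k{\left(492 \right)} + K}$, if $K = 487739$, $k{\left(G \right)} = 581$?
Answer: $8 \sqrt{7630} \approx 698.8$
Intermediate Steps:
$\sqrt{k{\left(492 \right)} + K} = \sqrt{581 + 487739} = \sqrt{488320} = 8 \sqrt{7630}$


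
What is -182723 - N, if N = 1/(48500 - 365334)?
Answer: -57892858981/316834 ≈ -1.8272e+5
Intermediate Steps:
N = -1/316834 (N = 1/(-316834) = -1/316834 ≈ -3.1562e-6)
-182723 - N = -182723 - 1*(-1/316834) = -182723 + 1/316834 = -57892858981/316834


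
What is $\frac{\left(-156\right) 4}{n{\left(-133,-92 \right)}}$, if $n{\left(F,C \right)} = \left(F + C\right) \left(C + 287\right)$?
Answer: $\frac{16}{1125} \approx 0.014222$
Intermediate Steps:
$n{\left(F,C \right)} = \left(287 + C\right) \left(C + F\right)$ ($n{\left(F,C \right)} = \left(C + F\right) \left(287 + C\right) = \left(287 + C\right) \left(C + F\right)$)
$\frac{\left(-156\right) 4}{n{\left(-133,-92 \right)}} = \frac{\left(-156\right) 4}{\left(-92\right)^{2} + 287 \left(-92\right) + 287 \left(-133\right) - -12236} = - \frac{624}{8464 - 26404 - 38171 + 12236} = - \frac{624}{-43875} = \left(-624\right) \left(- \frac{1}{43875}\right) = \frac{16}{1125}$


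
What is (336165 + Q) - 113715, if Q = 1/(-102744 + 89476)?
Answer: 2951466599/13268 ≈ 2.2245e+5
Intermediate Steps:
Q = -1/13268 (Q = 1/(-13268) = -1/13268 ≈ -7.5369e-5)
(336165 + Q) - 113715 = (336165 - 1/13268) - 113715 = 4460237219/13268 - 113715 = 2951466599/13268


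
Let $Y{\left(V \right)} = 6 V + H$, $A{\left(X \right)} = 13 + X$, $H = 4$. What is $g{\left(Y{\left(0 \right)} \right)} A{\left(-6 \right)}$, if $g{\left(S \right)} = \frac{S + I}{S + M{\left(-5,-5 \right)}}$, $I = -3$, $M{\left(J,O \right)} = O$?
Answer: $-7$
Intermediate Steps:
$Y{\left(V \right)} = 4 + 6 V$ ($Y{\left(V \right)} = 6 V + 4 = 4 + 6 V$)
$g{\left(S \right)} = \frac{-3 + S}{-5 + S}$ ($g{\left(S \right)} = \frac{S - 3}{S - 5} = \frac{-3 + S}{-5 + S}$)
$g{\left(Y{\left(0 \right)} \right)} A{\left(-6 \right)} = \frac{-3 + \left(4 + 6 \cdot 0\right)}{-5 + \left(4 + 6 \cdot 0\right)} \left(13 - 6\right) = \frac{-3 + \left(4 + 0\right)}{-5 + \left(4 + 0\right)} 7 = \frac{-3 + 4}{-5 + 4} \cdot 7 = \frac{1}{-1} \cdot 1 \cdot 7 = \left(-1\right) 1 \cdot 7 = \left(-1\right) 7 = -7$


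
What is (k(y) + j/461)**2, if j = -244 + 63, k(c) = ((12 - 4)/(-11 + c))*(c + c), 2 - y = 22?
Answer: 20138164281/204232681 ≈ 98.604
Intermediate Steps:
y = -20 (y = 2 - 1*22 = 2 - 22 = -20)
k(c) = 16*c/(-11 + c) (k(c) = (8/(-11 + c))*(2*c) = 16*c/(-11 + c))
j = -181
(k(y) + j/461)**2 = (16*(-20)/(-11 - 20) - 181/461)**2 = (16*(-20)/(-31) - 181*1/461)**2 = (16*(-20)*(-1/31) - 181/461)**2 = (320/31 - 181/461)**2 = (141909/14291)**2 = 20138164281/204232681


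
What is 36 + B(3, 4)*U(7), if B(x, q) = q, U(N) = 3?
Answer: 48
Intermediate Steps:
36 + B(3, 4)*U(7) = 36 + 4*3 = 36 + 12 = 48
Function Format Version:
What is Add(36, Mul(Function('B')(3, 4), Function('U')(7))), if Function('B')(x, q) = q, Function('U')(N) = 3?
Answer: 48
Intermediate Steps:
Add(36, Mul(Function('B')(3, 4), Function('U')(7))) = Add(36, Mul(4, 3)) = Add(36, 12) = 48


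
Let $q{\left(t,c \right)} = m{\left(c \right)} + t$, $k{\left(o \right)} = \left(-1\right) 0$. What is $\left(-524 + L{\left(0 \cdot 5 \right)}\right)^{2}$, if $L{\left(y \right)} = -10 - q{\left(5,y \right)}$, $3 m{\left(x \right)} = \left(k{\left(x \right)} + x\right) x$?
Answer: $290521$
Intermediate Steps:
$k{\left(o \right)} = 0$
$m{\left(x \right)} = \frac{x^{2}}{3}$ ($m{\left(x \right)} = \frac{\left(0 + x\right) x}{3} = \frac{x x}{3} = \frac{x^{2}}{3}$)
$q{\left(t,c \right)} = t + \frac{c^{2}}{3}$ ($q{\left(t,c \right)} = \frac{c^{2}}{3} + t = t + \frac{c^{2}}{3}$)
$L{\left(y \right)} = -15 - \frac{y^{2}}{3}$ ($L{\left(y \right)} = -10 - \left(5 + \frac{y^{2}}{3}\right) = -15 - \frac{y^{2}}{3}$)
$\left(-524 + L{\left(0 \cdot 5 \right)}\right)^{2} = \left(-524 - \left(15 + \frac{\left(0 \cdot 5\right)^{2}}{3}\right)\right)^{2} = \left(-524 - \left(15 + \frac{0^{2}}{3}\right)\right)^{2} = \left(-524 - 15\right)^{2} = \left(-539\right)^{2} = 290521$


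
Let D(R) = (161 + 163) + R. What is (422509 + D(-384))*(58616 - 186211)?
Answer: -53902380155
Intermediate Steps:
D(R) = 324 + R
(422509 + D(-384))*(58616 - 186211) = (422509 + (324 - 384))*(58616 - 186211) = (422509 - 60)*(-127595) = 422449*(-127595) = -53902380155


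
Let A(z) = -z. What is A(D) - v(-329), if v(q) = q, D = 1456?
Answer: -1127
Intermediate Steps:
A(D) - v(-329) = -1*1456 - 1*(-329) = -1456 + 329 = -1127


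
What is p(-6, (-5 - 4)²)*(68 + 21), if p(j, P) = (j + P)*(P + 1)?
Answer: 547350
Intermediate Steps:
p(j, P) = (1 + P)*(P + j) (p(j, P) = (P + j)*(1 + P) = (1 + P)*(P + j))
p(-6, (-5 - 4)²)*(68 + 21) = ((-5 - 4)² - 6 + ((-5 - 4)²)² + (-5 - 4)²*(-6))*(68 + 21) = ((-9)² - 6 + ((-9)²)² + (-9)²*(-6))*89 = (81 - 6 + 81² + 81*(-6))*89 = (81 - 6 + 6561 - 486)*89 = 6150*89 = 547350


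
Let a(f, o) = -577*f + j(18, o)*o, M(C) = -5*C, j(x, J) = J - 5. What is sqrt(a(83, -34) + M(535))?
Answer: 2*I*sqrt(12310) ≈ 221.9*I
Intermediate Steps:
j(x, J) = -5 + J
a(f, o) = -577*f + o*(-5 + o) (a(f, o) = -577*f + (-5 + o)*o = -577*f + o*(-5 + o))
sqrt(a(83, -34) + M(535)) = sqrt((-577*83 - 34*(-5 - 34)) - 5*535) = sqrt((-47891 - 34*(-39)) - 2675) = sqrt((-47891 + 1326) - 2675) = sqrt(-46565 - 2675) = sqrt(-49240) = 2*I*sqrt(12310)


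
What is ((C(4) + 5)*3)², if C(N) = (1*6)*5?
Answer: 11025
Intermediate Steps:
C(N) = 30 (C(N) = 6*5 = 30)
((C(4) + 5)*3)² = ((30 + 5)*3)² = (35*3)² = 105² = 11025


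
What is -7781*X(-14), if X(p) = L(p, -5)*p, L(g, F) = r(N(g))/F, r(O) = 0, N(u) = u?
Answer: 0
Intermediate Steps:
L(g, F) = 0 (L(g, F) = 0/F = 0)
X(p) = 0 (X(p) = 0*p = 0)
-7781*X(-14) = -7781*0 = 0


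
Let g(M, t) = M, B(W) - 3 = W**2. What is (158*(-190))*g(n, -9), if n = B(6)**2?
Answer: -45660420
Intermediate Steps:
B(W) = 3 + W**2
n = 1521 (n = (3 + 6**2)**2 = (3 + 36)**2 = 39**2 = 1521)
(158*(-190))*g(n, -9) = (158*(-190))*1521 = -30020*1521 = -45660420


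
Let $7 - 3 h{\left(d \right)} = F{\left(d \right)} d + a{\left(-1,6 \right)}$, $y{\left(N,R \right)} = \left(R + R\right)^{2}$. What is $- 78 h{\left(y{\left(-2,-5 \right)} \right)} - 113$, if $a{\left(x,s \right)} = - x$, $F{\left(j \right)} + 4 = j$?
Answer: $249331$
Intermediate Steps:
$F{\left(j \right)} = -4 + j$
$y{\left(N,R \right)} = 4 R^{2}$ ($y{\left(N,R \right)} = \left(2 R\right)^{2} = 4 R^{2}$)
$h{\left(d \right)} = 2 - \frac{d \left(-4 + d\right)}{3}$ ($h{\left(d \right)} = \frac{7}{3} - \frac{\left(-4 + d\right) d - -1}{3} = \frac{7}{3} - \frac{d \left(-4 + d\right) + 1}{3} = \frac{7}{3} - \frac{1 + d \left(-4 + d\right)}{3} = \frac{7}{3} - \left(\frac{1}{3} + \frac{d \left(-4 + d\right)}{3}\right) = 2 - \frac{d \left(-4 + d\right)}{3}$)
$- 78 h{\left(y{\left(-2,-5 \right)} \right)} - 113 = - 78 \left(2 - \frac{4 \left(-5\right)^{2} \left(-4 + 4 \left(-5\right)^{2}\right)}{3}\right) - 113 = - 78 \left(2 - \frac{4 \cdot 25 \left(-4 + 4 \cdot 25\right)}{3}\right) - 113 = - 78 \left(2 - \frac{100 \left(-4 + 100\right)}{3}\right) - 113 = - 78 \left(2 - \frac{100}{3} \cdot 96\right) - 113 = - 78 \left(2 - 3200\right) - 113 = \left(-78\right) \left(-3198\right) - 113 = 249444 - 113 = 249331$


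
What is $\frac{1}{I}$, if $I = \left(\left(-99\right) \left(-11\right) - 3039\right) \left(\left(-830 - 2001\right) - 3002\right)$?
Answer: $\frac{1}{11374350} \approx 8.7917 \cdot 10^{-8}$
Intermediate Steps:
$I = 11374350$ ($I = \left(1089 - 3039\right) \left(\left(-830 - 2001\right) - 3002\right) = - 1950 \left(-2831 - 3002\right) = \left(-1950\right) \left(-5833\right) = 11374350$)
$\frac{1}{I} = \frac{1}{11374350}$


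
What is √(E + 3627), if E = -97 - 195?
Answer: √3335 ≈ 57.749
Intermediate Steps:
E = -292
√(E + 3627) = √(-292 + 3627) = √3335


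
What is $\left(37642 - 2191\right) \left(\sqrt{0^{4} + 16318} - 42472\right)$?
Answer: $-1505674872 + 35451 \sqrt{16318} \approx -1.5011 \cdot 10^{9}$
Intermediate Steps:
$\left(37642 - 2191\right) \left(\sqrt{0^{4} + 16318} - 42472\right) = 35451 \left(\sqrt{0 + 16318} - 42472\right) = 35451 \left(\sqrt{16318} - 42472\right) = 35451 \left(-42472 + \sqrt{16318}\right) = -1505674872 + 35451 \sqrt{16318}$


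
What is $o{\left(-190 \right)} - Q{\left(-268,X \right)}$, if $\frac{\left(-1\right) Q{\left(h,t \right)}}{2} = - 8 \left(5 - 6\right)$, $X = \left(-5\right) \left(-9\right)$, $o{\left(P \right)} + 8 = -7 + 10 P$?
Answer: $-1899$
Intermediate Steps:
$o{\left(P \right)} = -15 + 10 P$ ($o{\left(P \right)} = -8 + \left(-7 + 10 P\right) = -15 + 10 P$)
$X = 45$
$Q{\left(h,t \right)} = -16$ ($Q{\left(h,t \right)} = - 2 \left(- 8 \left(5 - 6\right)\right) = - 2 \left(\left(-8\right) \left(-1\right)\right) = \left(-2\right) 8 = -16$)
$o{\left(-190 \right)} - Q{\left(-268,X \right)} = \left(-15 + 10 \left(-190\right)\right) - -16 = \left(-15 - 1900\right) + 16 = -1915 + 16 = -1899$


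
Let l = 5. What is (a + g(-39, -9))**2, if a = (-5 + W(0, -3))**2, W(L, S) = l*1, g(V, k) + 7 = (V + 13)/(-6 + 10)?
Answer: 729/4 ≈ 182.25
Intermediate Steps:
g(V, k) = -15/4 + V/4 (g(V, k) = -7 + (V + 13)/(-6 + 10) = -7 + (13 + V)/4 = -7 + (13 + V)*(1/4) = -7 + (13/4 + V/4) = -15/4 + V/4)
W(L, S) = 5 (W(L, S) = 5*1 = 5)
a = 0 (a = (-5 + 5)**2 = 0**2 = 0)
(a + g(-39, -9))**2 = (0 + (-15/4 + (1/4)*(-39)))**2 = (0 + (-15/4 - 39/4))**2 = (0 - 27/2)**2 = (-27/2)**2 = 729/4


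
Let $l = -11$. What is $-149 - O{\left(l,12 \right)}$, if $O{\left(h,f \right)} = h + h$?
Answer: $-127$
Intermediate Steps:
$O{\left(h,f \right)} = 2 h$
$-149 - O{\left(l,12 \right)} = -149 - 2 \left(-11\right) = -149 - -22 = -149 + 22 = -127$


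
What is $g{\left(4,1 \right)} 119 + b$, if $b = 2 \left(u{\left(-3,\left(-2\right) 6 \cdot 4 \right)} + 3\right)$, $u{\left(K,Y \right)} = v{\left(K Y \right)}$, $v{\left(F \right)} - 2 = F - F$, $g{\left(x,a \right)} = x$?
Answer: $486$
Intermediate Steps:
$v{\left(F \right)} = 2$ ($v{\left(F \right)} = 2 + \left(F - F\right) = 2 + 0 = 2$)
$u{\left(K,Y \right)} = 2$
$b = 10$ ($b = 2 \left(2 + 3\right) = 2 \cdot 5 = 10$)
$g{\left(4,1 \right)} 119 + b = 4 \cdot 119 + 10 = 476 + 10 = 486$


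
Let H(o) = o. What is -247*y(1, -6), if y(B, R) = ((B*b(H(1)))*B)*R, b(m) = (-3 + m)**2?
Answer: 5928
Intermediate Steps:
y(B, R) = 4*R*B**2 (y(B, R) = ((B*(-3 + 1)**2)*B)*R = ((B*(-2)**2)*B)*R = ((B*4)*B)*R = ((4*B)*B)*R = (4*B**2)*R = 4*R*B**2)
-247*y(1, -6) = -988*(-6)*1**2 = -988*(-6) = -247*(-24) = 5928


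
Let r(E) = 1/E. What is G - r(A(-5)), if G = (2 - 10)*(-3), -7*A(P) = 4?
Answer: 103/4 ≈ 25.750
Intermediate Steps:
A(P) = -4/7 (A(P) = -⅐*4 = -4/7)
G = 24 (G = -8*(-3) = 24)
G - r(A(-5)) = 24 - 1/(-4/7) = 24 - 1*(-7/4) = 24 + 7/4 = 103/4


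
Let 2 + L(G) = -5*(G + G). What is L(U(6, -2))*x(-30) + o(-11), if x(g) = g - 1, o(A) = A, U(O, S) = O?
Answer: 1911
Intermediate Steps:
L(G) = -2 - 10*G (L(G) = -2 - 5*(G + G) = -2 - 10*G)
x(g) = -1 + g
L(U(6, -2))*x(-30) + o(-11) = (-2 - 10*6)*(-1 - 30) - 11 = (-2 - 60)*(-31) - 11 = -62*(-31) - 11 = 1922 - 11 = 1911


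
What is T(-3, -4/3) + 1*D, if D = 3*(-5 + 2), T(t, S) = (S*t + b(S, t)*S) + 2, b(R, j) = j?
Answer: 1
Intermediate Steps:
T(t, S) = 2 + 2*S*t (T(t, S) = (S*t + t*S) + 2 = (S*t + S*t) + 2 = 2*S*t + 2 = 2 + 2*S*t)
D = -9 (D = 3*(-3) = -9)
T(-3, -4/3) + 1*D = (2 + 2*(-4/3)*(-3)) + 1*(-9) = (2 + 2*(-4*⅓)*(-3)) - 9 = (2 + 2*(-4/3)*(-3)) - 9 = (2 + 8) - 9 = 10 - 9 = 1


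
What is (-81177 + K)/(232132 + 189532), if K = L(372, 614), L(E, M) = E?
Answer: -80805/421664 ≈ -0.19163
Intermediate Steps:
K = 372
(-81177 + K)/(232132 + 189532) = (-81177 + 372)/(232132 + 189532) = -80805/421664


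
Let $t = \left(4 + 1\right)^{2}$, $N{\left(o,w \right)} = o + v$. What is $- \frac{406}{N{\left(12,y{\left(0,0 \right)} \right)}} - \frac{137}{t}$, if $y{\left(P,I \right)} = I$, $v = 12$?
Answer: $- \frac{6719}{300} \approx -22.397$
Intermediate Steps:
$N{\left(o,w \right)} = 12 + o$ ($N{\left(o,w \right)} = o + 12 = 12 + o$)
$t = 25$ ($t = 5^{2} = 25$)
$- \frac{406}{N{\left(12,y{\left(0,0 \right)} \right)}} - \frac{137}{t} = - \frac{406}{12 + 12} - \frac{137}{25} = - \frac{406}{24} - \frac{137}{25} = \left(-406\right) \frac{1}{24} - \frac{137}{25} = - \frac{203}{12} - \frac{137}{25} = - \frac{6719}{300}$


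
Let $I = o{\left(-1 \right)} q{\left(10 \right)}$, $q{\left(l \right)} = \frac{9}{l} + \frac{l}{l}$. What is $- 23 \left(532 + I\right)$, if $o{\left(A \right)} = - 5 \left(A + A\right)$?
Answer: $-12673$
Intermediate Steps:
$q{\left(l \right)} = 1 + \frac{9}{l}$ ($q{\left(l \right)} = \frac{9}{l} + 1 = 1 + \frac{9}{l}$)
$o{\left(A \right)} = - 10 A$ ($o{\left(A \right)} = - 5 \cdot 2 A = - 10 A$)
$I = 19$ ($I = \left(-10\right) \left(-1\right) \frac{9 + 10}{10} = 10 \cdot \frac{1}{10} \cdot 19 = 10 \cdot \frac{19}{10} = 19$)
$- 23 \left(532 + I\right) = - 23 \left(532 + 19\right) = \left(-23\right) 551 = -12673$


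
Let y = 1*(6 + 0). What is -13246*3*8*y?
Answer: -1907424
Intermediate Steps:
y = 6 (y = 1*6 = 6)
-13246*3*8*y = -13246*3*8*6 = -317904*6 = -13246*144 = -1907424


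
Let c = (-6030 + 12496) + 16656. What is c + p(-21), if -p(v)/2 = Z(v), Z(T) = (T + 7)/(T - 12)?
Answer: 762998/33 ≈ 23121.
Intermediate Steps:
Z(T) = (7 + T)/(-12 + T)
p(v) = -2*(7 + v)/(-12 + v)
c = 23122 (c = 6466 + 16656 = 23122)
c + p(-21) = 23122 + 2*(-7 - 1*(-21))/(-12 - 21) = 23122 + 2*(-7 + 21)/(-33) = 23122 + 2*(-1/33)*14 = 23122 - 28/33 = 762998/33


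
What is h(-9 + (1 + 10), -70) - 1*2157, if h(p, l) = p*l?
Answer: -2297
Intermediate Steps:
h(p, l) = l*p
h(-9 + (1 + 10), -70) - 1*2157 = -70*(-9 + (1 + 10)) - 1*2157 = -70*(-9 + 11) - 2157 = -70*2 - 2157 = -140 - 2157 = -2297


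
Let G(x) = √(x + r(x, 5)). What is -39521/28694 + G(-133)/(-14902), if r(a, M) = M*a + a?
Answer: -39521/28694 - 7*I*√19/14902 ≈ -1.3773 - 0.0020475*I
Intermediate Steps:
r(a, M) = a + M*a
G(x) = √7*√x (G(x) = √(x + x*(1 + 5)) = √(x + x*6) = √(x + 6*x) = √(7*x) = √7*√x)
-39521/28694 + G(-133)/(-14902) = -39521/28694 + (√7*√(-133))/(-14902) = -39521*1/28694 + (√7*(I*√133))*(-1/14902) = -39521/28694 + (7*I*√19)*(-1/14902) = -39521/28694 - 7*I*√19/14902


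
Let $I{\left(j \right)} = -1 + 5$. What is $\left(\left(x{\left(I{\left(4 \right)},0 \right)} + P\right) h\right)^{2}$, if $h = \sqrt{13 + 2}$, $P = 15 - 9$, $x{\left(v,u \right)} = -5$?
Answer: $15$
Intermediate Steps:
$I{\left(j \right)} = 4$
$P = 6$
$h = \sqrt{15} \approx 3.873$
$\left(\left(x{\left(I{\left(4 \right)},0 \right)} + P\right) h\right)^{2} = \left(\left(-5 + 6\right) \sqrt{15}\right)^{2} = \left(1 \sqrt{15}\right)^{2} = \left(\sqrt{15}\right)^{2} = 15$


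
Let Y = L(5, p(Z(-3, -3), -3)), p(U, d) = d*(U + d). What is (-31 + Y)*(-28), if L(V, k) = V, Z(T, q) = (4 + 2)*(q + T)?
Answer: 728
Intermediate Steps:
Z(T, q) = 6*T + 6*q (Z(T, q) = 6*(T + q) = 6*T + 6*q)
Y = 5
(-31 + Y)*(-28) = (-31 + 5)*(-28) = -26*(-28) = 728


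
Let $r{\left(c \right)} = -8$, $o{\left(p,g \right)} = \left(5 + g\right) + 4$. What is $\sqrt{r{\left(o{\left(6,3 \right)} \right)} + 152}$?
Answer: $12$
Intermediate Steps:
$o{\left(p,g \right)} = 9 + g$
$\sqrt{r{\left(o{\left(6,3 \right)} \right)} + 152} = \sqrt{-8 + 152} = \sqrt{144} = 12$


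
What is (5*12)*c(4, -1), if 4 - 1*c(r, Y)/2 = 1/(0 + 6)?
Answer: 460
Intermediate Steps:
c(r, Y) = 23/3 (c(r, Y) = 8 - 2/(0 + 6) = 8 - 2/6 = 8 - 2*⅙ = 8 - ⅓ = 23/3)
(5*12)*c(4, -1) = (5*12)*(23/3) = 60*(23/3) = 460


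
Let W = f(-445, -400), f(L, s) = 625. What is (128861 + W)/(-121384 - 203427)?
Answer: -129486/324811 ≈ -0.39865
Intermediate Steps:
W = 625
(128861 + W)/(-121384 - 203427) = (128861 + 625)/(-121384 - 203427) = 129486/(-324811) = 129486*(-1/324811) = -129486/324811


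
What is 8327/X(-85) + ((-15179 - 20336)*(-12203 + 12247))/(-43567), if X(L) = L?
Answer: -229956309/3703195 ≈ -62.097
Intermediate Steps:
8327/X(-85) + ((-15179 - 20336)*(-12203 + 12247))/(-43567) = 8327/(-85) + ((-15179 - 20336)*(-12203 + 12247))/(-43567) = 8327*(-1/85) - 35515*44*(-1/43567) = -8327/85 - 1562660*(-1/43567) = -8327/85 + 1562660/43567 = -229956309/3703195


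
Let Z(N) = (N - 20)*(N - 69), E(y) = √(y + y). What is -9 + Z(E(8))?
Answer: 1031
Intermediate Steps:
E(y) = √2*√y (E(y) = √(2*y) = √2*√y)
Z(N) = (-69 + N)*(-20 + N) (Z(N) = (-20 + N)*(-69 + N) = (-69 + N)*(-20 + N))
-9 + Z(E(8)) = -9 + (1380 + (√2*√8)² - 89*√2*√8) = -9 + (1380 + (√2*(2*√2))² - 89*√2*2*√2) = -9 + (1380 + 4² - 89*4) = -9 + (1380 + 16 - 356) = -9 + 1040 = 1031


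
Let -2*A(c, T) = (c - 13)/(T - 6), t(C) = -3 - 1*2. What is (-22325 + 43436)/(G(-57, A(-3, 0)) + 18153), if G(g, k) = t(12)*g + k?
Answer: 63333/55310 ≈ 1.1451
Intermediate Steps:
t(C) = -5 (t(C) = -3 - 2 = -5)
A(c, T) = -(-13 + c)/(2*(-6 + T)) (A(c, T) = -(c - 13)/(2*(T - 6)) = -(-13 + c)/(2*(-6 + T)))
G(g, k) = k - 5*g (G(g, k) = -5*g + k = k - 5*g)
(-22325 + 43436)/(G(-57, A(-3, 0)) + 18153) = (-22325 + 43436)/(((13 - 1*(-3))/(2*(-6 + 0)) - 5*(-57)) + 18153) = 21111/(((½)*(13 + 3)/(-6) + 285) + 18153) = 21111/(((½)*(-⅙)*16 + 285) + 18153) = 21111/((-4/3 + 285) + 18153) = 21111/(851/3 + 18153) = 21111/(55310/3) = 21111*(3/55310) = 63333/55310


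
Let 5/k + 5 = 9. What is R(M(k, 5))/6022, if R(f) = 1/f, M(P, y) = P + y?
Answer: 2/75275 ≈ 2.6569e-5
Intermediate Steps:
k = 5/4 (k = 5/(-5 + 9) = 5/4 ≈ 1.2500)
R(M(k, 5))/6022 = 1/((5/4 + 5)*6022) = (1/6022)/(25/4) = (4/25)*(1/6022) = 2/75275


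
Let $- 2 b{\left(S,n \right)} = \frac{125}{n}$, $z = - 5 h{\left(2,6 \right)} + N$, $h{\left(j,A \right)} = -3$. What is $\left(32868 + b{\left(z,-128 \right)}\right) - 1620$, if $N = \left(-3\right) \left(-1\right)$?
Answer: $\frac{7999613}{256} \approx 31249.0$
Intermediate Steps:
$N = 3$
$z = 18$ ($z = \left(-5\right) \left(-3\right) + 3 = 15 + 3 = 18$)
$b{\left(S,n \right)} = - \frac{125}{2 n}$ ($b{\left(S,n \right)} = - \frac{125 \frac{1}{n}}{2} = - \frac{125}{2 n}$)
$\left(32868 + b{\left(z,-128 \right)}\right) - 1620 = \left(32868 - \frac{125}{2 \left(-128\right)}\right) - 1620 = \left(32868 - - \frac{125}{256}\right) - 1620 = \left(32868 + \frac{125}{256}\right) - 1620 = \frac{8414333}{256} - 1620 = \frac{7999613}{256}$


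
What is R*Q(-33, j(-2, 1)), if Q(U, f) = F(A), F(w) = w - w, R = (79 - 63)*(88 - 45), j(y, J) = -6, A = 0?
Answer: 0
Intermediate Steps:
R = 688 (R = 16*43 = 688)
F(w) = 0
Q(U, f) = 0
R*Q(-33, j(-2, 1)) = 688*0 = 0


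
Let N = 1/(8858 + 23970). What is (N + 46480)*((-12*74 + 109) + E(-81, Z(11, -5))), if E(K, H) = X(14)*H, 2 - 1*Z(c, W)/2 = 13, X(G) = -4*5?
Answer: -517261604499/32828 ≈ -1.5757e+7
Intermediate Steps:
X(G) = -20
Z(c, W) = -22 (Z(c, W) = 4 - 2*13 = 4 - 26 = -22)
E(K, H) = -20*H
N = 1/32828 ≈ 3.0462e-5
(N + 46480)*((-12*74 + 109) + E(-81, Z(11, -5))) = (1/32828 + 46480)*((-12*74 + 109) - 20*(-22)) = 1525845441*((-888 + 109) + 440)/32828 = 1525845441*(-779 + 440)/32828 = (1525845441/32828)*(-339) = -517261604499/32828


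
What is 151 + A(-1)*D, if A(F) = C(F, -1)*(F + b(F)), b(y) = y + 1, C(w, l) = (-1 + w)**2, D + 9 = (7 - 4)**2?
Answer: 151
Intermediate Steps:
D = 0 (D = -9 + (7 - 4)**2 = -9 + 3**2 = -9 + 9 = 0)
b(y) = 1 + y
A(F) = (-1 + F)**2*(1 + 2*F) (A(F) = (-1 + F)**2*(F + (1 + F)) = (-1 + F)**2*(1 + 2*F))
151 + A(-1)*D = 151 + ((-1 - 1)**2*(1 + 2*(-1)))*0 = 151 + ((-2)**2*(1 - 2))*0 = 151 + (4*(-1))*0 = 151 - 4*0 = 151 + 0 = 151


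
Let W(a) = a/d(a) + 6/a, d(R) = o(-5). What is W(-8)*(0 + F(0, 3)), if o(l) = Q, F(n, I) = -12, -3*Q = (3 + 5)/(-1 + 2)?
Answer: -27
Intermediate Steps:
Q = -8/3 (Q = -(3 + 5)/(3*(-1 + 2)) = -8/(3*1) = -8/3 ≈ -2.6667)
o(l) = -8/3
d(R) = -8/3
W(a) = 6/a - 3*a/8 (W(a) = a/(-8/3) + 6/a = a*(-3/8) + 6/a = -3*a/8 + 6/a = 6/a - 3*a/8)
W(-8)*(0 + F(0, 3)) = (6/(-8) - 3/8*(-8))*(0 - 12) = (6*(-⅛) + 3)*(-12) = (-¾ + 3)*(-12) = (9/4)*(-12) = -27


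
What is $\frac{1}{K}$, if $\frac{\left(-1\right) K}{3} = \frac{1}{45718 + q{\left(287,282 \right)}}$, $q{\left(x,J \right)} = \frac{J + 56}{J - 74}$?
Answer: $- \frac{121919}{8} \approx -15240.0$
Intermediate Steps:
$q{\left(x,J \right)} = \frac{56 + J}{-74 + J}$
$K = - \frac{8}{121919}$ ($K = - \frac{3}{45718 + \frac{56 + 282}{-74 + 282}} = - \frac{3}{45718 + \frac{1}{208} \cdot 338} = - \frac{3}{45718 + \frac{13}{8}} = - \frac{3}{\frac{365757}{8}} = \left(-3\right) \frac{8}{365757} = - \frac{8}{121919} \approx -6.5617 \cdot 10^{-5}$)
$\frac{1}{K} = \frac{1}{- \frac{8}{121919}} = - \frac{121919}{8}$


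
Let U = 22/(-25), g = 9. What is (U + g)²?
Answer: 41209/625 ≈ 65.934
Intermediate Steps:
U = -22/25 (U = 22*(-1/25) = -22/25 ≈ -0.88000)
(U + g)² = (-22/25 + 9)² = (203/25)² = 41209/625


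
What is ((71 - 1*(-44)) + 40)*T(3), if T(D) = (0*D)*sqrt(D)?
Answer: 0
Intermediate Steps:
T(D) = 0 (T(D) = 0*sqrt(D) = 0)
((71 - 1*(-44)) + 40)*T(3) = ((71 - 1*(-44)) + 40)*0 = ((71 + 44) + 40)*0 = (115 + 40)*0 = 155*0 = 0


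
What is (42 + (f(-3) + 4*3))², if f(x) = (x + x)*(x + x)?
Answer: 8100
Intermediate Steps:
f(x) = 4*x² (f(x) = (2*x)*(2*x) = 4*x²)
(42 + (f(-3) + 4*3))² = (42 + (4*(-3)² + 4*3))² = (42 + (4*9 + 12))² = (42 + (36 + 12))² = (42 + 48)² = 90² = 8100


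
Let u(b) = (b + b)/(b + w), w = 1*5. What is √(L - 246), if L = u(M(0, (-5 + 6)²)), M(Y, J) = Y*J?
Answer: I*√246 ≈ 15.684*I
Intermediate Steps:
M(Y, J) = J*Y
w = 5
u(b) = 2*b/(5 + b) (u(b) = (b + b)/(b + 5) = (2*b)/(5 + b) = 2*b/(5 + b))
L = 0 (L = 2*((-5 + 6)²*0)/(5 + (-5 + 6)²*0) = 2*(1²*0)/(5 + 1²*0) = 2*(1*0)/(5 + 1*0) = 2*0/(5 + 0) = 2*0/5 = 2*0*(⅕) = 0)
√(L - 246) = √(0 - 246) = √(-246) = I*√246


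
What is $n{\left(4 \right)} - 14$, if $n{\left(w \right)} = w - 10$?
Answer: $-20$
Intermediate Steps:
$n{\left(w \right)} = -10 + w$
$n{\left(4 \right)} - 14 = \left(-10 + 4\right) - 14 = -6 - 14 = -20$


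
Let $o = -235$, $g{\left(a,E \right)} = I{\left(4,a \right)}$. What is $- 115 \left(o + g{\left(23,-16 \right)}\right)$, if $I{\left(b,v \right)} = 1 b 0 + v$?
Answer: $24380$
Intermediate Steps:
$I{\left(b,v \right)} = v$ ($I{\left(b,v \right)} = 1 \cdot 0 + v = 0 + v = v$)
$g{\left(a,E \right)} = a$
$- 115 \left(o + g{\left(23,-16 \right)}\right) = - 115 \left(-235 + 23\right) = \left(-115\right) \left(-212\right) = 24380$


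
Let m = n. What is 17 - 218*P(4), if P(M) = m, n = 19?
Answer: -4125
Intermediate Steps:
m = 19
P(M) = 19
17 - 218*P(4) = 17 - 218*19 = 17 - 4142 = -4125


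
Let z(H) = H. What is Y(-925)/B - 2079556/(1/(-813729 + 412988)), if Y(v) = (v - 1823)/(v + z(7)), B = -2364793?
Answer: 301521968290458225226/361813329 ≈ 8.3336e+11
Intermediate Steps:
Y(v) = (-1823 + v)/(7 + v) (Y(v) = (v - 1823)/(v + 7) = (-1823 + v)/(7 + v))
Y(-925)/B - 2079556/(1/(-813729 + 412988)) = ((-1823 - 925)/(7 - 925))/(-2364793) - 2079556/(1/(-813729 + 412988)) = (-2748/(-918))*(-1/2364793) - 2079556/(1/(-400741)) = -1/918*(-2748)*(-1/2364793) - 2079556/(-1/400741) = (458/153)*(-1/2364793) - 2079556*(-400741) = -458/361813329 + 833363350996 = 301521968290458225226/361813329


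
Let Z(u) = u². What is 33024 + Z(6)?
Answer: 33060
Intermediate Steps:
33024 + Z(6) = 33024 + 6² = 33024 + 36 = 33060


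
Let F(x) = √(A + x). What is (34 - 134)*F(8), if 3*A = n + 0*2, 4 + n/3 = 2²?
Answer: -200*√2 ≈ -282.84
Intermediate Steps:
n = 0 (n = -12 + 3*2² = -12 + 3*4 = -12 + 12 = 0)
A = 0 (A = (0 + 0*2)/3 = (0 + 0)/3 = (⅓)*0 = 0)
F(x) = √x (F(x) = √(0 + x) = √x)
(34 - 134)*F(8) = (34 - 134)*√8 = -200*√2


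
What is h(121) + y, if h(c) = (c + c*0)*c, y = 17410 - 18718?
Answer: 13333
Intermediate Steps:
y = -1308
h(c) = c**2 (h(c) = (c + 0)*c = c*c = c**2)
h(121) + y = 121**2 - 1308 = 14641 - 1308 = 13333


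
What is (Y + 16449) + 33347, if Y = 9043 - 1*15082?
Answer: 43757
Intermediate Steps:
Y = -6039 (Y = 9043 - 15082 = -6039)
(Y + 16449) + 33347 = (-6039 + 16449) + 33347 = 10410 + 33347 = 43757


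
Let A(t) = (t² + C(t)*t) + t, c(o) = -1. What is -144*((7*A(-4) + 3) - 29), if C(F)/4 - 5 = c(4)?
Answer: 56160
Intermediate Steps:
C(F) = 16 (C(F) = 20 + 4*(-1) = 20 - 4 = 16)
A(t) = t² + 17*t (A(t) = (t² + 16*t) + t = t² + 17*t)
-144*((7*A(-4) + 3) - 29) = -144*((7*(-4*(17 - 4)) + 3) - 29) = -144*((7*(-4*13) + 3) - 29) = -144*((7*(-52) + 3) - 29) = -144*((-364 + 3) - 29) = -144*(-361 - 29) = -144*(-390) = 56160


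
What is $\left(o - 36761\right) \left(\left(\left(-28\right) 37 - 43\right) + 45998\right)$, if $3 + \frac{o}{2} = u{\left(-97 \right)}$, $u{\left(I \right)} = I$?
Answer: $-1660251159$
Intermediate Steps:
$o = -200$ ($o = -6 + 2 \left(-97\right) = -6 - 194 = -200$)
$\left(o - 36761\right) \left(\left(\left(-28\right) 37 - 43\right) + 45998\right) = \left(-200 - 36761\right) \left(\left(\left(-28\right) 37 - 43\right) + 45998\right) = - 36961 \left(\left(-1036 - 43\right) + 45998\right) = - 36961 \left(-1079 + 45998\right) = \left(-36961\right) 44919 = -1660251159$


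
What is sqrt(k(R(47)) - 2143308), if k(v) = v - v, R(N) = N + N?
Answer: 2*I*sqrt(535827) ≈ 1464.0*I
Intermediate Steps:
R(N) = 2*N
k(v) = 0
sqrt(k(R(47)) - 2143308) = sqrt(0 - 2143308) = sqrt(-2143308) = 2*I*sqrt(535827)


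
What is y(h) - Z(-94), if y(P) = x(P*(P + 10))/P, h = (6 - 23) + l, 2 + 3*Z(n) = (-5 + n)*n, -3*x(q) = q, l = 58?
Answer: -9355/3 ≈ -3118.3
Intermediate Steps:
x(q) = -q/3
Z(n) = -2/3 + n*(-5 + n)/3 (Z(n) = -2/3 + ((-5 + n)*n)/3 = -2/3 + (n*(-5 + n))/3 = -2/3 + n*(-5 + n)/3)
h = 41 (h = (6 - 23) + 58 = -17 + 58 = 41)
y(P) = -10/3 - P/3 (y(P) = (-P*(P + 10)/3)/P = (-P*(10 + P)/3)/P = -10/3 - P/3)
y(h) - Z(-94) = (-10/3 - 1/3*41) - (-2/3 - 5/3*(-94) + (1/3)*(-94)**2) = (-10/3 - 41/3) - (-2/3 + 470/3 + (1/3)*8836) = -17 - (-2/3 + 470/3 + 8836/3) = -17 - 1*9304/3 = -17 - 9304/3 = -9355/3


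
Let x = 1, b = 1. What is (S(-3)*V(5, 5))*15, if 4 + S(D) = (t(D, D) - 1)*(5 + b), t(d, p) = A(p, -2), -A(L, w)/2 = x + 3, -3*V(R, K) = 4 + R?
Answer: 2610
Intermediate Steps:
V(R, K) = -4/3 - R/3 (V(R, K) = -(4 + R)/3 = -4/3 - R/3)
A(L, w) = -8 (A(L, w) = -2*(1 + 3) = -2*4 = -8)
t(d, p) = -8
S(D) = -58 (S(D) = -4 + (-8 - 1)*(5 + 1) = -4 - 9*6 = -4 - 54 = -58)
(S(-3)*V(5, 5))*15 = -58*(-4/3 - 1/3*5)*15 = -58*(-4/3 - 5/3)*15 = -58*(-3)*15 = 174*15 = 2610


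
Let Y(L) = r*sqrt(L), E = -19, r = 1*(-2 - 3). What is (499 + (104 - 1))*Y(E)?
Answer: -3010*I*sqrt(19) ≈ -13120.0*I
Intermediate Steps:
r = -5 (r = 1*(-5) = -5)
Y(L) = -5*sqrt(L)
(499 + (104 - 1))*Y(E) = (499 + (104 - 1))*(-5*I*sqrt(19)) = (499 + 103)*(-5*I*sqrt(19)) = 602*(-5*I*sqrt(19)) = -3010*I*sqrt(19)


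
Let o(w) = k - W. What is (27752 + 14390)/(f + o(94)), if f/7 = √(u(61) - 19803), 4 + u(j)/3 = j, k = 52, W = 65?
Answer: -547846/962137 - 1179976*I*√1227/962137 ≈ -0.56941 - 42.959*I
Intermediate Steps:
u(j) = -12 + 3*j
f = 28*I*√1227 (f = 7*√((-12 + 3*61) - 19803) = 7*√((-12 + 183) - 19803) = 7*√(171 - 19803) = 7*√(-19632) = 7*(4*I*√1227) = 28*I*√1227 ≈ 980.8*I)
o(w) = -13 (o(w) = 52 - 1*65 = 52 - 65 = -13)
(27752 + 14390)/(f + o(94)) = (27752 + 14390)/(28*I*√1227 - 13) = 42142/(-13 + 28*I*√1227)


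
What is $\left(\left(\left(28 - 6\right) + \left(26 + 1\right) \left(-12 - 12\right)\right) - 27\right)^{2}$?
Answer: $426409$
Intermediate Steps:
$\left(\left(\left(28 - 6\right) + \left(26 + 1\right) \left(-12 - 12\right)\right) - 27\right)^{2} = \left(\left(22 + 27 \left(-24\right)\right) - 27\right)^{2} = \left(\left(22 - 648\right) - 27\right)^{2} = \left(-626 - 27\right)^{2} = \left(-653\right)^{2} = 426409$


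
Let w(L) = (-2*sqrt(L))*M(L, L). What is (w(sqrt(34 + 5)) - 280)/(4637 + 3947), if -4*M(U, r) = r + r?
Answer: -35/1073 + 39**(3/4)/8584 ≈ -0.030801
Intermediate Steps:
M(U, r) = -r/2 (M(U, r) = -(r + r)/4 = -r/2)
w(L) = L**(3/2) (w(L) = (-2*sqrt(L))*(-L/2) = L**(3/2))
(w(sqrt(34 + 5)) - 280)/(4637 + 3947) = ((sqrt(34 + 5))**(3/2) - 280)/(4637 + 3947) = ((sqrt(39))**(3/2) - 280)/8584 = (39**(3/4) - 280)*(1/8584) = (-280 + 39**(3/4))*(1/8584) = -35/1073 + 39**(3/4)/8584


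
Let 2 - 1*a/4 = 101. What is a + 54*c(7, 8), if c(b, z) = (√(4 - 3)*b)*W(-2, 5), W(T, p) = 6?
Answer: 1872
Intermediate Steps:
a = -396 (a = 8 - 4*101 = 8 - 404 = -396)
c(b, z) = 6*b (c(b, z) = (√(4 - 3)*b)*6 = (√1*b)*6 = (1*b)*6 = b*6 = 6*b)
a + 54*c(7, 8) = -396 + 54*(6*7) = -396 + 54*42 = -396 + 2268 = 1872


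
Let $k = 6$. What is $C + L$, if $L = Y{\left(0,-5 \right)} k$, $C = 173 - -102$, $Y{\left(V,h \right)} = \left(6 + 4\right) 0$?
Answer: $275$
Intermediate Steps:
$Y{\left(V,h \right)} = 0$ ($Y{\left(V,h \right)} = 10 \cdot 0 = 0$)
$C = 275$ ($C = 173 + 102 = 275$)
$L = 0$ ($L = 0 \cdot 6 = 0$)
$C + L = 275 + 0 = 275$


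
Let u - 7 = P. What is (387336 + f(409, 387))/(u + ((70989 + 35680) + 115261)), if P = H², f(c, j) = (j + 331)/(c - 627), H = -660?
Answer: 42219265/71671533 ≈ 0.58907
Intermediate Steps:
f(c, j) = (331 + j)/(-627 + c)
P = 435600 (P = (-660)² = 435600)
u = 435607 (u = 7 + 435600 = 435607)
(387336 + f(409, 387))/(u + ((70989 + 35680) + 115261)) = (387336 + (331 + 387)/(-627 + 409))/(435607 + ((70989 + 35680) + 115261)) = (387336 + 718/(-218))/(435607 + (106669 + 115261)) = (387336 - 1/218*718)/(435607 + 221930) = (387336 - 359/109)/657537 = (42219265/109)*(1/657537) = 42219265/71671533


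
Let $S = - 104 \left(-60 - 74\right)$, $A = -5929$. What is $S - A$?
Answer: $19865$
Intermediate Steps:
$S = 13936$ ($S = \left(-104\right) \left(-134\right) = 13936$)
$S - A = 13936 - -5929 = 13936 + 5929 = 19865$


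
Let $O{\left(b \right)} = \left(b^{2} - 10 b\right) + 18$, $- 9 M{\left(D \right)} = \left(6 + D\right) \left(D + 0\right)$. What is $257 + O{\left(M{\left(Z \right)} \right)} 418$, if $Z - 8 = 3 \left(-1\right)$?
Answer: $\frac{3963811}{81} \approx 48936.0$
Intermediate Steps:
$Z = 5$ ($Z = 8 + 3 \left(-1\right) = 8 - 3 = 5$)
$M{\left(D \right)} = - \frac{D \left(6 + D\right)}{9}$ ($M{\left(D \right)} = - \frac{\left(6 + D\right) \left(D + 0\right)}{9} = - \frac{\left(6 + D\right) D}{9} = - \frac{D \left(6 + D\right)}{9}$)
$O{\left(b \right)} = 18 + b^{2} - 10 b$
$257 + O{\left(M{\left(Z \right)} \right)} 418 = 257 + \left(18 + \left(\left(- \frac{1}{9}\right) 5 \left(6 + 5\right)\right)^{2} - 10 \left(\left(- \frac{1}{9}\right) 5 \left(6 + 5\right)\right)\right) 418 = 257 + \left(18 + \left(\left(- \frac{1}{9}\right) 5 \cdot 11\right)^{2} - 10 \left(\left(- \frac{1}{9}\right) 5 \cdot 11\right)\right) 418 = 257 + \left(18 + \left(- \frac{55}{9}\right)^{2} - - \frac{550}{9}\right) 418 = 257 + \left(18 + \frac{3025}{81} + \frac{550}{9}\right) 418 = 257 + \frac{9433}{81} \cdot 418 = 257 + \frac{3942994}{81} = \frac{3963811}{81}$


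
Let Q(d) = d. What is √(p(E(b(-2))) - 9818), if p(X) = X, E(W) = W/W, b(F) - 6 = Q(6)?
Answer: I*√9817 ≈ 99.081*I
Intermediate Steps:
b(F) = 12 (b(F) = 6 + 6 = 12)
E(W) = 1
√(p(E(b(-2))) - 9818) = √(1 - 9818) = √(-9817) = I*√9817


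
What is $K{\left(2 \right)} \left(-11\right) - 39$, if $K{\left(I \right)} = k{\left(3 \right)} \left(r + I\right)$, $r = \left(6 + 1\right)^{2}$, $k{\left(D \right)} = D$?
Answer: $-1722$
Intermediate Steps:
$r = 49$ ($r = 7^{2} = 49$)
$K{\left(I \right)} = 147 + 3 I$ ($K{\left(I \right)} = 3 \left(49 + I\right) = 147 + 3 I$)
$K{\left(2 \right)} \left(-11\right) - 39 = \left(147 + 3 \cdot 2\right) \left(-11\right) - 39 = \left(147 + 6\right) \left(-11\right) - 39 = 153 \left(-11\right) - 39 = -1683 - 39 = -1722$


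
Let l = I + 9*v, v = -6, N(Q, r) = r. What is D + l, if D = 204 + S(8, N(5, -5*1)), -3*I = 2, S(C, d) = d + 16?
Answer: 481/3 ≈ 160.33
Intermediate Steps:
S(C, d) = 16 + d
I = -2/3 (I = -1/3*2 = -2/3 ≈ -0.66667)
l = -164/3 (l = -2/3 + 9*(-6) = -2/3 - 54 = -164/3 ≈ -54.667)
D = 215 (D = 204 + (16 - 5*1) = 204 + (16 - 5) = 204 + 11 = 215)
D + l = 215 - 164/3 = 481/3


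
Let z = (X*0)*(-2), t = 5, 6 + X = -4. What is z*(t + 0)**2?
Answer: 0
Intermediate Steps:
X = -10 (X = -6 - 4 = -10)
z = 0 (z = -10*0*(-2) = 0*(-2) = 0)
z*(t + 0)**2 = 0*(5 + 0)**2 = 0*5**2 = 0*25 = 0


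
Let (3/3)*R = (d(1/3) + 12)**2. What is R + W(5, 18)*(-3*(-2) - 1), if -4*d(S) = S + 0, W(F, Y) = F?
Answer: 24049/144 ≈ 167.01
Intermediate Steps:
d(S) = -S/4 (d(S) = -(S + 0)/4 = -S/4)
R = 20449/144 (R = (-1/(4*3) + 12)**2 = (-1/4*1/3 + 12)**2 = (-1/12 + 12)**2 = (143/12)**2 = 20449/144 ≈ 142.01)
R + W(5, 18)*(-3*(-2) - 1) = 20449/144 + 5*(-3*(-2) - 1) = 20449/144 + 5*(6 - 1) = 20449/144 + 5*5 = 20449/144 + 25 = 24049/144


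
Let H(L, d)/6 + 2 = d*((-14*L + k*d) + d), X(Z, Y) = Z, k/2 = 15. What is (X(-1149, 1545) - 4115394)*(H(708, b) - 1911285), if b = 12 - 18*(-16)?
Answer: 12402720055071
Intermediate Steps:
k = 30 (k = 2*15 = 30)
b = 300 (b = 12 + 288 = 300)
H(L, d) = -12 + 6*d*(-14*L + 31*d) (H(L, d) = -12 + 6*(d*((-14*L + 30*d) + d)) = -12 + 6*(d*(-14*L + 31*d)) = -12 + 6*d*(-14*L + 31*d))
(X(-1149, 1545) - 4115394)*(H(708, b) - 1911285) = (-1149 - 4115394)*((-12 + 186*300**2 - 84*708*300) - 1911285) = -4116543*((-12 + 186*90000 - 17841600) - 1911285) = -4116543*((-12 + 16740000 - 17841600) - 1911285) = -4116543*(-1101612 - 1911285) = -4116543*(-3012897) = 12402720055071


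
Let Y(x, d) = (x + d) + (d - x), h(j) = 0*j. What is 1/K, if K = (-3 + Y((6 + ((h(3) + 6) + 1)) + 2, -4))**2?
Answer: 1/121 ≈ 0.0082645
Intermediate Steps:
h(j) = 0
Y(x, d) = 2*d (Y(x, d) = (d + x) + (d - x) = 2*d)
K = 121 (K = (-3 + 2*(-4))**2 = (-3 - 8)**2 = (-11)**2 = 121)
1/K = 1/121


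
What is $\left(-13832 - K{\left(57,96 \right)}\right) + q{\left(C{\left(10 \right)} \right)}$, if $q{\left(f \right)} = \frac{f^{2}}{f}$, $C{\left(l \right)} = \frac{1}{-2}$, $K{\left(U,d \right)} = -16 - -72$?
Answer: $- \frac{27777}{2} \approx -13889.0$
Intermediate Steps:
$K{\left(U,d \right)} = 56$ ($K{\left(U,d \right)} = -16 + 72 = 56$)
$C{\left(l \right)} = - \frac{1}{2}$
$q{\left(f \right)} = f$
$\left(-13832 - K{\left(57,96 \right)}\right) + q{\left(C{\left(10 \right)} \right)} = \left(-13832 - 56\right) - \frac{1}{2} = -13888 - \frac{1}{2} = - \frac{27777}{2}$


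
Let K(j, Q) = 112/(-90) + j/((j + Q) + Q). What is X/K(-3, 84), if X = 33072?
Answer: -3274128/125 ≈ -26193.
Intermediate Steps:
K(j, Q) = -56/45 + j/(j + 2*Q) (K(j, Q) = 112*(-1/90) + j/((Q + j) + Q) = -56/45 + j/(j + 2*Q))
X/K(-3, 84) = 33072/(((-112*84 - 11*(-3))/(45*(-3 + 2*84)))) = 33072/(((-9408 + 33)/(45*(-3 + 168)))) = 33072/(((1/45)*(-9375)/165)) = 33072/(((1/45)*(1/165)*(-9375))) = 33072/(-125/99) = 33072*(-99/125) = -3274128/125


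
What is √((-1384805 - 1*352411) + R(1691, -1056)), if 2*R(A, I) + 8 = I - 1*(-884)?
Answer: 3*I*√193034 ≈ 1318.1*I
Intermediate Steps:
R(A, I) = 438 + I/2 (R(A, I) = -4 + (I - 1*(-884))/2 = -4 + (I + 884)/2 = -4 + (884 + I)/2 = -4 + (442 + I/2) = 438 + I/2)
√((-1384805 - 1*352411) + R(1691, -1056)) = √((-1384805 - 1*352411) + (438 + (½)*(-1056))) = √((-1384805 - 352411) + (438 - 528)) = √(-1737216 - 90) = √(-1737306) = 3*I*√193034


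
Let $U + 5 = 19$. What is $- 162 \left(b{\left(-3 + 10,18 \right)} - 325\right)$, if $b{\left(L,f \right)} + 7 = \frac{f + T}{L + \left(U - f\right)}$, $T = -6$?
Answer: $53136$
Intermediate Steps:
$U = 14$ ($U = -5 + 19 = 14$)
$b{\left(L,f \right)} = -7 + \frac{-6 + f}{14 + L - f}$ ($b{\left(L,f \right)} = -7 + \frac{f - 6}{L - \left(-14 + f\right)} = -7 + \frac{-6 + f}{14 + L - f}$)
$- 162 \left(b{\left(-3 + 10,18 \right)} - 325\right) = - 162 \left(\frac{-104 - 7 \left(-3 + 10\right) + 8 \cdot 18}{14 + \left(-3 + 10\right) - 18} - 325\right) = - 162 \left(\frac{-104 - 49 + 144}{14 + 7 - 18} - 325\right) = - 162 \left(\frac{-104 - 49 + 144}{3} - 325\right) = - 162 \left(\frac{1}{3} \left(-9\right) - 325\right) = - 162 \left(-3 - 325\right) = \left(-162\right) \left(-328\right) = 53136$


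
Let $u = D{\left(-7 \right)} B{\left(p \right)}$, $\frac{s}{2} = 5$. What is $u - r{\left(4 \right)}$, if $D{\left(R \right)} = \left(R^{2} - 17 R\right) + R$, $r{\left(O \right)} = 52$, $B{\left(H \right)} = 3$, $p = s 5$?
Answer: $431$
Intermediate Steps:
$s = 10$ ($s = 2 \cdot 5 = 10$)
$p = 50$ ($p = 10 \cdot 5 = 50$)
$D{\left(R \right)} = R^{2} - 16 R$
$u = 483$ ($u = - 7 \left(-16 - 7\right) 3 = \left(-7\right) \left(-23\right) 3 = 161 \cdot 3 = 483$)
$u - r{\left(4 \right)} = 483 - 52 = 431$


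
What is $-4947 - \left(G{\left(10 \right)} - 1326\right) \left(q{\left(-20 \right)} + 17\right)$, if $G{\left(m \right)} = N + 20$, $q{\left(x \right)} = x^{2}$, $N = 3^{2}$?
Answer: $535902$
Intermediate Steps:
$N = 9$
$G{\left(m \right)} = 29$ ($G{\left(m \right)} = 9 + 20 = 29$)
$-4947 - \left(G{\left(10 \right)} - 1326\right) \left(q{\left(-20 \right)} + 17\right) = -4947 - \left(29 - 1326\right) \left(\left(-20\right)^{2} + 17\right) = -4947 - - 1297 \left(400 + 17\right) = -4947 - \left(-1297\right) 417 = -4947 - -540849 = -4947 + 540849 = 535902$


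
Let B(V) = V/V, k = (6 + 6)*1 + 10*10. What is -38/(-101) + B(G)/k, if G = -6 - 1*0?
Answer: 4357/11312 ≈ 0.38517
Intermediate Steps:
G = -6 (G = -6 + 0 = -6)
k = 112 (k = 12*1 + 100 = 12 + 100 = 112)
B(V) = 1
-38/(-101) + B(G)/k = -38/(-101) + 1/112 = -38*(-1/101) + 1*(1/112) = 38/101 + 1/112 = 4357/11312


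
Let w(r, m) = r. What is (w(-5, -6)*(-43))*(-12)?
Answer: -2580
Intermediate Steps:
(w(-5, -6)*(-43))*(-12) = -5*(-43)*(-12) = 215*(-12) = -2580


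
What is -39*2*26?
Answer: -2028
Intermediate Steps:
-39*2*26 = -78*26 = -2028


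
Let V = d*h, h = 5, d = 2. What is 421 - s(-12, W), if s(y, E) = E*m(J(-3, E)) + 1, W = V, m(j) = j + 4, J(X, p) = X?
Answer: 410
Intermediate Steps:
m(j) = 4 + j
V = 10 (V = 2*5 = 10)
W = 10
s(y, E) = 1 + E (s(y, E) = E*(4 - 3) + 1 = E*1 + 1 = E + 1 = 1 + E)
421 - s(-12, W) = 421 - (1 + 10) = 421 - 1*11 = 421 - 11 = 410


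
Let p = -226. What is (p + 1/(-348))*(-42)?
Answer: 550543/58 ≈ 9492.1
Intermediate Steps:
(p + 1/(-348))*(-42) = (-226 + 1/(-348))*(-42) = (-226 - 1/348)*(-42) = -78649/348*(-42) = 550543/58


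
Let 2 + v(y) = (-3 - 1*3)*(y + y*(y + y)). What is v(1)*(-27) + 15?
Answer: 555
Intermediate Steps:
v(y) = -2 - 12*y**2 - 6*y (v(y) = -2 + (-3 - 1*3)*(y + y*(y + y)) = -2 + (-3 - 3)*(y + y*(2*y)) = -2 - 6*(y + 2*y**2) = -2 + (-12*y**2 - 6*y) = -2 - 12*y**2 - 6*y)
v(1)*(-27) + 15 = (-2 - 12*1**2 - 6*1)*(-27) + 15 = (-2 - 12*1 - 6)*(-27) + 15 = (-2 - 12 - 6)*(-27) + 15 = -20*(-27) + 15 = 540 + 15 = 555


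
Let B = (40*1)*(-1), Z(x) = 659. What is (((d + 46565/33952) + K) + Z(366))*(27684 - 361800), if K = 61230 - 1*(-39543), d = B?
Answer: -287549229766221/8488 ≈ -3.3877e+10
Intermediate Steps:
B = -40 (B = 40*(-1) = -40)
d = -40
K = 100773 (K = 61230 + 39543 = 100773)
(((d + 46565/33952) + K) + Z(366))*(27684 - 361800) = (((-40 + 46565/33952) + 100773) + 659)*(27684 - 361800) = (((-40 + 46565*(1/33952)) + 100773) + 659)*(-334116) = (((-40 + 46565/33952) + 100773) + 659)*(-334116) = ((-1311515/33952 + 100773) + 659)*(-334116) = (3420133381/33952 + 659)*(-334116) = (3442507749/33952)*(-334116) = -287549229766221/8488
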